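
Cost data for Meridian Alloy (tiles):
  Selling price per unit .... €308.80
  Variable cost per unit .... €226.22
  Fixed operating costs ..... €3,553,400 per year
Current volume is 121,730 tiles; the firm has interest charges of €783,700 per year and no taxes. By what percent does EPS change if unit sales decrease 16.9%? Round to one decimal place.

At 121,730 units, contribution = 121,730 × €82.58 = €10,052,463.40.
EBIT = €10,052,463.40 − €3,553,400 = €6,499,063.40.
Interest = €783,700.00, so EBIT − I = €5,715,363.40.
Degree of combined leverage = contribution ÷ (EBIT − I) = €10,052,463.40 ÷ €5,715,363.40 = 1.7588.
EPS therefore changes by 1.7588 × (-16.9%) = -29.7%.

-29.7%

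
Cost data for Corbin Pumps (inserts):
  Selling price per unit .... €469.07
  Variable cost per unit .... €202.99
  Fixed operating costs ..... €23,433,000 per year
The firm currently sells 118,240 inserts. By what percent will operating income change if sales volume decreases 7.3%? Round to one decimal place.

-28.6%

Total contribution margin = 118,240 × €266.08 = €31,461,299.20.
Subtracting fixed costs: EBIT = €31,461,299.20 − €23,433,000 = €8,028,299.20.
So DOL = total CM / EBIT = €31,461,299.20 / €8,028,299.20 = 3.9188.
%ΔEBIT = DOL × %ΔSales = 3.9188 × -7.3% = -28.6%.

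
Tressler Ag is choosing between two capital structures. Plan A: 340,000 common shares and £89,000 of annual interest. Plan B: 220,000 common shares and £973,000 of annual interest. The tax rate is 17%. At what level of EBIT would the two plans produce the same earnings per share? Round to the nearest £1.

Set EPS_A = EPS_B: (EBIT − £89,000)(1 − 0.17) ÷ 340,000 = (EBIT − £973,000)(1 − 0.17) ÷ 220,000.
The (1 − t) factor cancels: (EBIT − 89,000) × 220,000 = (EBIT − 973,000) × 340,000.
EBIT × (340,000 − 220,000) = 973,000 × 340,000 − 89,000 × 220,000 = 311,240,000,000, so EBIT = 311,240,000,000 ÷ 120,000 = 2,593,666.67.

£2,593,667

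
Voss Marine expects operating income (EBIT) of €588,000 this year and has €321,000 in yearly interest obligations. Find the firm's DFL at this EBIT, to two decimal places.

2.20

Interest = €321,000.00.
Degree of financial leverage = EBIT / (EBIT − interest) = €588,000 / €267,000.00 = 2.2022.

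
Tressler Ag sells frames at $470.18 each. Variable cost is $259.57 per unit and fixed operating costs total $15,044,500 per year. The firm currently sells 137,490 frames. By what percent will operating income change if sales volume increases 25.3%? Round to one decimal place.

+52.7%

Total contribution margin = 137,490 × $210.61 = $28,956,768.90.
EBIT = $28,956,768.90 − $15,044,500 = $13,912,268.90.
So DOL = total CM / EBIT = $28,956,768.90 / $13,912,268.90 = 2.0814.
Operating income changes by 2.0814 × +25.3% = +52.7%.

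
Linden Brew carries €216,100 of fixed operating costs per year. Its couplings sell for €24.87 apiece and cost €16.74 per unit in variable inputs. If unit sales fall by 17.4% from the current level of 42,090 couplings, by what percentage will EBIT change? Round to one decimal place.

-47.2%

At 42,090 units, contribution = 42,090 × €8.13 = €342,191.70.
EBIT = €342,191.70 − €216,100 = €126,091.70.
DOL = contribution ÷ EBIT = €342,191.70 ÷ €126,091.70 = 2.7138.
%ΔEBIT = DOL × %ΔSales = 2.7138 × -17.4% = -47.2%.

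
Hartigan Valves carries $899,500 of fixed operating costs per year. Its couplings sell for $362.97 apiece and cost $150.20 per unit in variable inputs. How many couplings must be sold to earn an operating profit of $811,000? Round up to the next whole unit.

8,040 couplings

Unit CM = price − variable cost = $362.97 − $150.20 = $212.77.
Units = (FC + target) / CM = ($899,500 + $811,000) / $212.77 = 8,039.20, so 8,040 couplings.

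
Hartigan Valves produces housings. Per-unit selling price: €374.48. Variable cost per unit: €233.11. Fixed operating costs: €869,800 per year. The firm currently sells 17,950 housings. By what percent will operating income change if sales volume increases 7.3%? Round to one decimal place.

At 17,950 units, contribution = 17,950 × €141.37 = €2,537,591.50.
EBIT = €2,537,591.50 − €869,800 = €1,667,791.50.
Degree of operating leverage = €2,537,591.50 / €1,667,791.50 = 1.5215.
%ΔEBIT = DOL × %ΔSales = 1.5215 × +7.3% = +11.1%.

+11.1%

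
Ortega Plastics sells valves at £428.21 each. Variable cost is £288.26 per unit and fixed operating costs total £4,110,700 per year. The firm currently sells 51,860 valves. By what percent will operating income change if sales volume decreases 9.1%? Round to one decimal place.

-21.0%

Contribution at this volume is 51,860 × £139.95 = £7,257,807.00.
EBIT = £7,257,807.00 − £4,110,700 = £3,147,107.00.
Degree of operating leverage = £7,257,807.00 / £3,147,107.00 = 2.3062.
Operating income changes by 2.3062 × -9.1% = -21.0%.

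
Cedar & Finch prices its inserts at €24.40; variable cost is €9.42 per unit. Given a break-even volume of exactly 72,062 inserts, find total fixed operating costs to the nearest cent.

€1,079,488.76

Unit CM = price − variable cost = €24.40 − €9.42 = €14.98.
Fixed costs = break-even units × CM = 72,062 × €14.98 = €1,079,488.76.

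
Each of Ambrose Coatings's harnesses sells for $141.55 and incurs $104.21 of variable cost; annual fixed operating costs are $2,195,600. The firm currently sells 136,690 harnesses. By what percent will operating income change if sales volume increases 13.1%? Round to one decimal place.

+23.0%

At 136,690 units, contribution = 136,690 × $37.34 = $5,104,004.60.
EBIT = $5,104,004.60 − $2,195,600 = $2,908,404.60.
DOL = contribution ÷ EBIT = $5,104,004.60 ÷ $2,908,404.60 = 1.7549.
So EBIT moves 1.7549 × (+13.1%) = +23.0%.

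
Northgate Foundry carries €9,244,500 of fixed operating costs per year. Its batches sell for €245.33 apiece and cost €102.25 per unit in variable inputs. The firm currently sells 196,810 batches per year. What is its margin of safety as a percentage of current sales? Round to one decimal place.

Each unit contributes €245.33 − €102.25 = €143.08. Break-even units = €9,244,500 ÷ €143.08 = 64,610.71; break-even revenue = 64,610.71 × €245.33 = €15,850,944.82.
Current sales = 196,810 × €245.33 = €48,283,397.30.
Margin of safety = (€48,283,397.30 − €15,850,944.82) ÷ €48,283,397.30 = 67.2%.

67.2%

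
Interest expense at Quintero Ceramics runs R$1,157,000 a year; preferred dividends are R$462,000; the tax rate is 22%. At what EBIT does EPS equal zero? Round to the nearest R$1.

Grossing the preferred dividend up to pre-tax terms: R$462,000 / (1 − 0.22) = R$592,307.69.
Financial break-even EBIT = interest + D_p ÷ (1 − t) = R$1,157,000 + R$592,307.69 = R$1,749,307.69.

R$1,749,308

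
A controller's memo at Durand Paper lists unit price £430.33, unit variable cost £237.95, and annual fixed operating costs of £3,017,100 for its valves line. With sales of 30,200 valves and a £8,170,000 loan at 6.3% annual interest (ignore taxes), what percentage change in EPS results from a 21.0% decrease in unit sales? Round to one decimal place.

-53.6%

At 30,200 units, contribution = 30,200 × £192.38 = £5,809,876.00.
Operating income = contribution − fixed costs = £5,809,876.00 − £3,017,100 = £2,792,776.00.
Interest = £514,710.00, so EBIT − I = £2,278,066.00.
Degree of combined leverage = contribution ÷ (EBIT − I) = £5,809,876.00 ÷ £2,278,066.00 = 2.5504.
%ΔEPS = DCL × %ΔSales = 2.5504 × -21.0% = -53.6%.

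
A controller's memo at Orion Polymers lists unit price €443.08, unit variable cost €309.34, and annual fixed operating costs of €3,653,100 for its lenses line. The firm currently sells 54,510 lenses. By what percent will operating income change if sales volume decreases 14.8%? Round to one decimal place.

-29.7%

At 54,510 units, contribution = 54,510 × €133.74 = €7,290,167.40.
Subtracting fixed costs: EBIT = €7,290,167.40 − €3,653,100 = €3,637,067.40.
So DOL = total CM / EBIT = €7,290,167.40 / €3,637,067.40 = 2.0044.
So EBIT moves 2.0044 × (-14.8%) = -29.7%.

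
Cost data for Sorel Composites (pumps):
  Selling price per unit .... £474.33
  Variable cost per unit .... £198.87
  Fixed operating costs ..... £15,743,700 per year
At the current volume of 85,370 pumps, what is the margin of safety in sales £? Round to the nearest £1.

Each unit contributes £474.33 − £198.87 = £275.46. Break-even units = £15,743,700 ÷ £275.46 = 57,154.21; break-even revenue = 57,154.21 × £474.33 = £27,109,958.69.
Actual sales revenue = 85,370 × £474.33 = £40,493,552.10.
Margin of safety = £40,493,552.10 − £27,109,958.69 = £13,383,593.

£13,383,593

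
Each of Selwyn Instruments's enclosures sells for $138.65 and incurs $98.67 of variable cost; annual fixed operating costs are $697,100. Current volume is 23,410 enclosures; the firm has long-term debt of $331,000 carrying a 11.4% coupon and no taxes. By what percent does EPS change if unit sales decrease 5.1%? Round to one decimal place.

-23.7%

Total contribution margin = 23,410 × $39.98 = $935,931.80.
Subtracting fixed costs: EBIT = $935,931.80 − $697,100 = $238,831.80.
Interest = $37,734.00, so EBIT − I = $201,097.80.
DCL = total CM / (EBIT − I) = $935,931.80 / $201,097.80 = 4.6541.
%ΔEPS = DCL × %ΔSales = 4.6541 × -5.1% = -23.7%.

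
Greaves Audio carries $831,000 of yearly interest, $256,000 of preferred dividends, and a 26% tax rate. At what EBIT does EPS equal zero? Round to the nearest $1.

Grossing the preferred dividend up to pre-tax terms: $256,000 / (1 − 0.26) = $345,945.95.
Financial break-even EBIT = interest + D_p ÷ (1 − t) = $831,000 + $345,945.95 = $1,176,945.95.

$1,176,946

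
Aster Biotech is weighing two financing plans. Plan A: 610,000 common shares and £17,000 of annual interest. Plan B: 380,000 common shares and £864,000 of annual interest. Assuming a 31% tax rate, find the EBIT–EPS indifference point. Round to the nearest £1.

Set EPS_A = EPS_B: (EBIT − £17,000)(1 − 0.31) ÷ 610,000 = (EBIT − £864,000)(1 − 0.31) ÷ 380,000.
Cancelling (1 − t) and cross-multiplying: 380,000·(EBIT − 17,000) = 610,000·(EBIT − 864,000).
EBIT × (610,000 − 380,000) = 864,000 × 610,000 − 17,000 × 380,000 = 520,580,000,000, so EBIT = 520,580,000,000 ÷ 230,000 = 2,263,391.30.

£2,263,391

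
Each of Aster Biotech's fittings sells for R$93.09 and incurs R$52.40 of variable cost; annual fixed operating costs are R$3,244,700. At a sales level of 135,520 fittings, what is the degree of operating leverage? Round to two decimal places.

Contribution at this volume is 135,520 × R$40.69 = R$5,514,308.80.
EBIT = R$5,514,308.80 − R$3,244,700 = R$2,269,608.80.
DOL = contribution ÷ EBIT = R$5,514,308.80 ÷ R$2,269,608.80 = 2.4296.

2.43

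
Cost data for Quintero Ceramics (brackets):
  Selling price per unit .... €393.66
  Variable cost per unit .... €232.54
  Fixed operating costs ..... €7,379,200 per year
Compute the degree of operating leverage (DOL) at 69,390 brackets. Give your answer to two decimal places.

Total contribution margin = 69,390 × €161.12 = €11,180,116.80.
Subtracting fixed costs: EBIT = €11,180,116.80 − €7,379,200 = €3,800,916.80.
Degree of operating leverage = €11,180,116.80 / €3,800,916.80 = 2.9414.

2.94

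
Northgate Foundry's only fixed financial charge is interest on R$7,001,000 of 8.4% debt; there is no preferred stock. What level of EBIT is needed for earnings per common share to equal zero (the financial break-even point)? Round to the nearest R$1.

Annual interest = 8.4% × R$7,001,000 = R$588,084.00.
Without preferred stock the financial break-even is simply EBIT = interest = R$588,084.00.

R$588,084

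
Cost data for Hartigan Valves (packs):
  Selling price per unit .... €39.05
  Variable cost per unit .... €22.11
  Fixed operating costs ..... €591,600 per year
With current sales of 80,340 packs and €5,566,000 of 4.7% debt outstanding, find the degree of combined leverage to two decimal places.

Contribution at this volume is 80,340 × €16.94 = €1,360,959.60.
Operating income = contribution − fixed costs = €1,360,959.60 − €591,600 = €769,359.60. Interest = €261,602.00.
DOL = €1,360,959.60 ÷ €769,359.60 = 1.7690; DFL = €769,359.60 ÷ €507,757.60 = 1.5152.
DCL = DOL × DFL = 1.7690 × 1.5152 = 2.6804.

2.68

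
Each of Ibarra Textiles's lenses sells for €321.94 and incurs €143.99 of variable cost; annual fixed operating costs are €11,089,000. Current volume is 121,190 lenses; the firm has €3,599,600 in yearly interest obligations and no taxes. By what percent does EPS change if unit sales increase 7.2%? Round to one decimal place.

+22.6%

Contribution at this volume is 121,190 × €177.95 = €21,565,760.50.
Operating income = contribution − fixed costs = €21,565,760.50 − €11,089,000 = €10,476,760.50.
After interest of €3,599,600.00, pre-tax earnings = €6,877,160.50.
Degree of combined leverage = contribution ÷ (EBIT − I) = €21,565,760.50 ÷ €6,877,160.50 = 3.1359.
%ΔEPS = DCL × %ΔSales = 3.1359 × +7.2% = +22.6%.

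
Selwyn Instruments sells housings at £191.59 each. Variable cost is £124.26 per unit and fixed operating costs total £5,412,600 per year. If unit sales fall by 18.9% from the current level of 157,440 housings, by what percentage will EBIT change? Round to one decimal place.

At 157,440 units, contribution = 157,440 × £67.33 = £10,600,435.20.
EBIT = £10,600,435.20 − £5,412,600 = £5,187,835.20.
Degree of operating leverage = £10,600,435.20 / £5,187,835.20 = 2.0433.
So EBIT moves 2.0433 × (-18.9%) = -38.6%.

-38.6%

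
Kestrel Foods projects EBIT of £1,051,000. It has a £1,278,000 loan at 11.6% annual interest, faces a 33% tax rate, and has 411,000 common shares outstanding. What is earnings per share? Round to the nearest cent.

£1.47

Pre-tax income = £1,051,000 − £148,248.00 = £902,752.00.
After tax at 33%: net income = £902,752.00 × 0.67 = £604,843.84.
Per share: £604,843.84 / 411,000 shares = £1.47.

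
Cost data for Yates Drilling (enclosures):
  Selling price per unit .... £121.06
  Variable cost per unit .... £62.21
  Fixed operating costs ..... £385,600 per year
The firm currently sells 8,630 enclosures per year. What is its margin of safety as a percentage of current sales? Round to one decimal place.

Unit CM = price − variable cost = £121.06 − £62.21 = £58.85. Break-even units = £385,600 ÷ £58.85 = 6,552.25; break-even revenue = 6,552.25 × £121.06 = £793,215.56.
Current sales = 8,630 × £121.06 = £1,044,747.80.
Margin of safety = (£1,044,747.80 − £793,215.56) ÷ £1,044,747.80 = 24.1%.

24.1%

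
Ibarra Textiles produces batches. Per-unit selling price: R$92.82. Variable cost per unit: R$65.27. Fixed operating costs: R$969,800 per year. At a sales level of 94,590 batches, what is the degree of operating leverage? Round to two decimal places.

1.59

Total contribution margin = 94,590 × R$27.55 = R$2,605,954.50.
Subtracting fixed costs: EBIT = R$2,605,954.50 − R$969,800 = R$1,636,154.50.
So DOL = total CM / EBIT = R$2,605,954.50 / R$1,636,154.50 = 1.5927.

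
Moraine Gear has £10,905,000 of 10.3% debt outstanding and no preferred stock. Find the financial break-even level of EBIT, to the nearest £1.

Annual interest = 10.3% × £10,905,000 = £1,123,215.00.
Without preferred stock the financial break-even is simply EBIT = interest = £1,123,215.00.

£1,123,215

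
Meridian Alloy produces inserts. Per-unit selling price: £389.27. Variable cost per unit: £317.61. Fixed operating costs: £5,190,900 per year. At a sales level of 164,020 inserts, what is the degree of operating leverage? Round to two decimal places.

1.79

At 164,020 units, contribution = 164,020 × £71.66 = £11,753,673.20.
EBIT = £11,753,673.20 − £5,190,900 = £6,562,773.20.
So DOL = total CM / EBIT = £11,753,673.20 / £6,562,773.20 = 1.7910.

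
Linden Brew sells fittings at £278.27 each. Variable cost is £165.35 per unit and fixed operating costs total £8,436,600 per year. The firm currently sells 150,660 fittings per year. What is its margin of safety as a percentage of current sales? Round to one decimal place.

50.4%

Unit CM = price − variable cost = £278.27 − £165.35 = £112.92. Break-even units = £8,436,600 ÷ £112.92 = 74,713.07; break-even revenue = 74,713.07 × £278.27 = £20,790,406.32.
Current sales = 150,660 × £278.27 = £41,924,158.20.
Margin of safety = (£41,924,158.20 − £20,790,406.32) ÷ £41,924,158.20 = 50.4%.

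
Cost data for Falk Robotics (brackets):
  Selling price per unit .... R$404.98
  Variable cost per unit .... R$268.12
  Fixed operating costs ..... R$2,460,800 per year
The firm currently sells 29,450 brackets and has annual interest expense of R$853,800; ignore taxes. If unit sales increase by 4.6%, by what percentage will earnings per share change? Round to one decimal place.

Total contribution margin = 29,450 × R$136.86 = R$4,030,527.00.
Operating income = contribution − fixed costs = R$4,030,527.00 − R$2,460,800 = R$1,569,727.00.
Interest = R$853,800.00, so EBIT − I = R$715,927.00.
DCL = total CM / (EBIT − I) = R$4,030,527.00 / R$715,927.00 = 5.6298.
EPS therefore changes by 5.6298 × (+4.6%) = +25.9%.

+25.9%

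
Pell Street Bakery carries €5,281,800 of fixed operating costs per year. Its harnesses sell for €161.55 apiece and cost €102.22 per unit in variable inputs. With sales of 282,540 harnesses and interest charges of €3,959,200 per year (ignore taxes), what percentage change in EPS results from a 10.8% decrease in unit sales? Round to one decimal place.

At 282,540 units, contribution = 282,540 × €59.33 = €16,763,098.20.
EBIT = €16,763,098.20 − €5,281,800 = €11,481,298.20.
After interest of €3,959,200.00, pre-tax earnings = €7,522,098.20.
DCL = total CM / (EBIT − I) = €16,763,098.20 / €7,522,098.20 = 2.2285.
EPS therefore changes by 2.2285 × (-10.8%) = -24.1%.

-24.1%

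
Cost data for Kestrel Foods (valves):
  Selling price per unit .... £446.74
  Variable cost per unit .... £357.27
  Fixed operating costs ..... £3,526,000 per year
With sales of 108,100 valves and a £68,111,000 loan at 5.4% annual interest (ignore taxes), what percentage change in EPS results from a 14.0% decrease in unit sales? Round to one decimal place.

At 108,100 units, contribution = 108,100 × £89.47 = £9,671,707.00.
Operating income = contribution − fixed costs = £9,671,707.00 − £3,526,000 = £6,145,707.00.
After interest of £3,677,994.00, pre-tax earnings = £2,467,713.00.
Degree of combined leverage = contribution ÷ (EBIT − I) = £9,671,707.00 ÷ £2,467,713.00 = 3.9193.
%ΔEPS = DCL × %ΔSales = 3.9193 × -14.0% = -54.9%.

-54.9%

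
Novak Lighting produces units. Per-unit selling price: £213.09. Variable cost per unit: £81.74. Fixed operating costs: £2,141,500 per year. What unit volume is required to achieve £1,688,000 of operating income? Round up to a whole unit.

29,155 units

Unit CM = price − variable cost = £213.09 − £81.74 = £131.35.
Required volume = (fixed costs + target profit) ÷ CM = (£2,141,500 + £1,688,000) ÷ £131.35 = 29,154.93, so 29,155 units.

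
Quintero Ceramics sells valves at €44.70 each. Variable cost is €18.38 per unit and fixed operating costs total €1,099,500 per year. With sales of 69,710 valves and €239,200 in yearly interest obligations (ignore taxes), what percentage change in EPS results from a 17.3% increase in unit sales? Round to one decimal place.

Contribution at this volume is 69,710 × €26.32 = €1,834,767.20.
Subtracting fixed costs: EBIT = €1,834,767.20 − €1,099,500 = €735,267.20.
Interest = €239,200.00, so EBIT − I = €496,067.20.
DCL = total CM / (EBIT − I) = €1,834,767.20 / €496,067.20 = 3.6986.
EPS therefore changes by 3.6986 × (+17.3%) = +64.0%.

+64.0%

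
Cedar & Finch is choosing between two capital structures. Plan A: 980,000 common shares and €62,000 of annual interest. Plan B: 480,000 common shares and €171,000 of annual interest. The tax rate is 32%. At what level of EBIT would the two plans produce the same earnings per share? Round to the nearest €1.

At indifference, (EBIT − 62,000)(1 − t)/980,000 = (EBIT − 171,000)(1 − t)/480,000.
The (1 − t) factor cancels: (EBIT − 62,000) × 480,000 = (EBIT − 171,000) × 980,000.
Solving, EBIT = (171,000·980,000 − 62,000·480,000) / (980,000 − 480,000) = 137,820,000,000 / 500,000 = 275,640.00.

€275,640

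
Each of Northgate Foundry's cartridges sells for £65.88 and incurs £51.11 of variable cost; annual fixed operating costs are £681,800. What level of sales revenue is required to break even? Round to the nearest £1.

CM per unit = £65.88 − £51.11 = £14.77; CM ratio = £14.77 / £65.88 = 0.2242.
Break-even revenue = fixed costs × price ÷ CM = £681,800 × £65.88 ÷ £14.77 = £3,041,096.

£3,041,096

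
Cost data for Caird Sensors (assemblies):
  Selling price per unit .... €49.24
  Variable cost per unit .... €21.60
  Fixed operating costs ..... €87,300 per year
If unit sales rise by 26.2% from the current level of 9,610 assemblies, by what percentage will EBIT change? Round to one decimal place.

Total contribution margin = 9,610 × €27.64 = €265,620.40.
EBIT = €265,620.40 − €87,300 = €178,320.40.
Degree of operating leverage = €265,620.40 / €178,320.40 = 1.4896.
%ΔEBIT = DOL × %ΔSales = 1.4896 × +26.2% = +39.0%.

+39.0%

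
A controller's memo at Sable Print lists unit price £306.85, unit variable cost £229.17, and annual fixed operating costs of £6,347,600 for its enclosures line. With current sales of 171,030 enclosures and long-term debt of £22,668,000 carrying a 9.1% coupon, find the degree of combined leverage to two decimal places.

2.73

Total contribution margin = 171,030 × £77.68 = £13,285,610.40.
Subtracting fixed costs: EBIT = £13,285,610.40 − £6,347,600 = £6,938,010.40. Interest = £2,062,788.00, so EBIT − I = £4,875,222.40.
DCL = contribution ÷ (EBIT − I) = £13,285,610.40 ÷ £4,875,222.40 = 2.7251.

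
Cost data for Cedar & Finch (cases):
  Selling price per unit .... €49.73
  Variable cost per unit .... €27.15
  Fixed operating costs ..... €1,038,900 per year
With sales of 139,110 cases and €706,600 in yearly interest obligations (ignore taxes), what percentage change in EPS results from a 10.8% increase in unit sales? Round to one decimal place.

At 139,110 units, contribution = 139,110 × €22.58 = €3,141,103.80.
Subtracting fixed costs: EBIT = €3,141,103.80 − €1,038,900 = €2,102,203.80.
After interest of €706,600.00, pre-tax earnings = €1,395,603.80.
Degree of combined leverage = contribution ÷ (EBIT − I) = €3,141,103.80 ÷ €1,395,603.80 = 2.2507.
EPS therefore changes by 2.2507 × (+10.8%) = +24.3%.

+24.3%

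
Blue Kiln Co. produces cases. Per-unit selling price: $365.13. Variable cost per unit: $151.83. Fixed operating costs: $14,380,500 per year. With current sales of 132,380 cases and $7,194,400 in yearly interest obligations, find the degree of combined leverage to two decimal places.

Contribution at this volume is 132,380 × $213.30 = $28,236,654.00.
Operating income = contribution − fixed costs = $28,236,654.00 − $14,380,500 = $13,856,154.00. Interest = $7,194,400.00, so EBIT − I = $6,661,754.00.
DCL = contribution ÷ (EBIT − I) = $28,236,654.00 ÷ $6,661,754.00 = 4.2386.

4.24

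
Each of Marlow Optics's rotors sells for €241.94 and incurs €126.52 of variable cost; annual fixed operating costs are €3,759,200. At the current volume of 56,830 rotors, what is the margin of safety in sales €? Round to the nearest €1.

€5,869,526

Contribution margin per unit = €241.94 − €126.52 = €115.42. Break-even units = €3,759,200 ÷ €115.42 = 32,569.75; break-even revenue = 32,569.75 × €241.94 = €7,879,924.17.
Current sales = 56,830 × €241.94 = €13,749,450.20.
Margin of safety = €13,749,450.20 − €7,879,924.17 = €5,869,526.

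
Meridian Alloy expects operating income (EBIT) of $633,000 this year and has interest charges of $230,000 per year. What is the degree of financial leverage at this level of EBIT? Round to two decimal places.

1.57

Interest = $230,000.00.
Degree of financial leverage = EBIT / (EBIT − interest) = $633,000 / $403,000.00 = 1.5707.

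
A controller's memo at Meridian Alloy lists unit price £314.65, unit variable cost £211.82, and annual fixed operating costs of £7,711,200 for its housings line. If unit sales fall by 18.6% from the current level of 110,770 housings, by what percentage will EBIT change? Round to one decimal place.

-57.6%

At 110,770 units, contribution = 110,770 × £102.83 = £11,390,479.10.
Operating income = contribution − fixed costs = £11,390,479.10 − £7,711,200 = £3,679,279.10.
So DOL = total CM / EBIT = £11,390,479.10 / £3,679,279.10 = 3.0958.
%ΔEBIT = DOL × %ΔSales = 3.0958 × -18.6% = -57.6%.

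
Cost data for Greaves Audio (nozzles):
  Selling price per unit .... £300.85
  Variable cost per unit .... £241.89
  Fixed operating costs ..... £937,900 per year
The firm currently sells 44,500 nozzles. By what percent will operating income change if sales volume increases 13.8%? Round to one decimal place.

Total contribution margin = 44,500 × £58.96 = £2,623,720.00.
Operating income = contribution − fixed costs = £2,623,720.00 − £937,900 = £1,685,820.00.
Degree of operating leverage = £2,623,720.00 / £1,685,820.00 = 1.5563.
%ΔEBIT = DOL × %ΔSales = 1.5563 × +13.8% = +21.5%.

+21.5%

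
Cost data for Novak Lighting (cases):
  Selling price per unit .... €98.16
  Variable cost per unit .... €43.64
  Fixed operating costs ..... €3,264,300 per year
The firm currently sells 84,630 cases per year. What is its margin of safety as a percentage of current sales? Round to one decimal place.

29.3%

Unit CM = price − variable cost = €98.16 − €43.64 = €54.52. Break-even units = €3,264,300 ÷ €54.52 = 59,873.44; break-even revenue = 59,873.44 × €98.16 = €5,877,176.96.
Actual sales revenue = 84,630 × €98.16 = €8,307,280.80.
Margin of safety = (€8,307,280.80 − €5,877,176.96) ÷ €8,307,280.80 = 29.3%.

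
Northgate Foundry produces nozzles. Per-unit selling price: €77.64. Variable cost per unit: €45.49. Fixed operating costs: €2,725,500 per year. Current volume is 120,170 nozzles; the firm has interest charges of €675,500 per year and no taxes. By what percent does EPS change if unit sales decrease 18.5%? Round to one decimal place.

At 120,170 units, contribution = 120,170 × €32.15 = €3,863,465.50.
Operating income = contribution − fixed costs = €3,863,465.50 − €2,725,500 = €1,137,965.50.
After interest of €675,500.00, pre-tax earnings = €462,465.50.
Degree of combined leverage = contribution ÷ (EBIT − I) = €3,863,465.50 ÷ €462,465.50 = 8.3541.
EPS therefore changes by 8.3541 × (-18.5%) = -154.6%.

-154.6%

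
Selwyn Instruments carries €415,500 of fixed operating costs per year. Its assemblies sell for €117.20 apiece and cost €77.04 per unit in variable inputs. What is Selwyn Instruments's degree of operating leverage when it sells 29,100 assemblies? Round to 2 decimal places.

1.55

Total contribution margin = 29,100 × €40.16 = €1,168,656.00.
Subtracting fixed costs: EBIT = €1,168,656.00 − €415,500 = €753,156.00.
So DOL = total CM / EBIT = €1,168,656.00 / €753,156.00 = 1.5517.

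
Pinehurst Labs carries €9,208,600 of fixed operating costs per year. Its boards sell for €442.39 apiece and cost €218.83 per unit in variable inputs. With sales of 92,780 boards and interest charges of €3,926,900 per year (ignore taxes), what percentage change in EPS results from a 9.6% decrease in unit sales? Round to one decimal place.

Total contribution margin = 92,780 × €223.56 = €20,741,896.80.
Operating income = contribution − fixed costs = €20,741,896.80 − €9,208,600 = €11,533,296.80.
After interest of €3,926,900.00, pre-tax earnings = €7,606,396.80.
DCL = total CM / (EBIT − I) = €20,741,896.80 / €7,606,396.80 = 2.7269.
EPS therefore changes by 2.7269 × (-9.6%) = -26.2%.

-26.2%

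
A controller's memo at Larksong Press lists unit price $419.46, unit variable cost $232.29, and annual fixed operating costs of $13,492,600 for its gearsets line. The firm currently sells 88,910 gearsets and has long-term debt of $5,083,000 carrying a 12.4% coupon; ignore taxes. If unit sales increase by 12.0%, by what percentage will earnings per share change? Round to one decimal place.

+79.3%

Contribution at this volume is 88,910 × $187.17 = $16,641,284.70.
Operating income = contribution − fixed costs = $16,641,284.70 − $13,492,600 = $3,148,684.70.
Interest = $630,292.00, so EBIT − I = $2,518,392.70.
Degree of combined leverage = contribution ÷ (EBIT − I) = $16,641,284.70 ÷ $2,518,392.70 = 6.6079.
%ΔEPS = DCL × %ΔSales = 6.6079 × +12.0% = +79.3%.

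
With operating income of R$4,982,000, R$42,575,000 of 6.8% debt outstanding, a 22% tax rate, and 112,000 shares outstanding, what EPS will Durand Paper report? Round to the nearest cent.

Interest = R$2,895,100.00, so EBT = R$4,982,000 − R$2,895,100.00 = R$2,086,900.00.
After tax at 22%: net income = R$2,086,900.00 × 0.78 = R$1,627,782.00.
EPS = R$1,627,782.00 ÷ 112,000 = R$14.53.

R$14.53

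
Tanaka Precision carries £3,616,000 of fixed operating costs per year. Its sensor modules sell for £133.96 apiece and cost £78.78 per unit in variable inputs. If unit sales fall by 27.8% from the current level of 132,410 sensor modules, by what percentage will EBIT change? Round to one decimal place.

-55.0%

Total contribution margin = 132,410 × £55.18 = £7,306,383.80.
Operating income = contribution − fixed costs = £7,306,383.80 − £3,616,000 = £3,690,383.80.
So DOL = total CM / EBIT = £7,306,383.80 / £3,690,383.80 = 1.9798.
Operating income changes by 1.9798 × -27.8% = -55.0%.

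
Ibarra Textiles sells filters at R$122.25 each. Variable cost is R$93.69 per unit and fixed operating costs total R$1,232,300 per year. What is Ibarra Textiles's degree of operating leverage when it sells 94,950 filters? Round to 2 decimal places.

1.83

Total contribution margin = 94,950 × R$28.56 = R$2,711,772.00.
EBIT = R$2,711,772.00 − R$1,232,300 = R$1,479,472.00.
So DOL = total CM / EBIT = R$2,711,772.00 / R$1,479,472.00 = 1.8329.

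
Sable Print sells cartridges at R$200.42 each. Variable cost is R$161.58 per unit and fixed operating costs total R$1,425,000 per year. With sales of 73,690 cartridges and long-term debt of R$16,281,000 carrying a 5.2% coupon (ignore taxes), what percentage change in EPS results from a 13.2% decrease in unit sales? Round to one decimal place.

-64.0%

At 73,690 units, contribution = 73,690 × R$38.84 = R$2,862,119.60.
EBIT = R$2,862,119.60 − R$1,425,000 = R$1,437,119.60.
After interest of R$846,612.00, pre-tax earnings = R$590,507.60.
Degree of combined leverage = contribution ÷ (EBIT − I) = R$2,862,119.60 ÷ R$590,507.60 = 4.8469.
EPS therefore changes by 4.8469 × (-13.2%) = -64.0%.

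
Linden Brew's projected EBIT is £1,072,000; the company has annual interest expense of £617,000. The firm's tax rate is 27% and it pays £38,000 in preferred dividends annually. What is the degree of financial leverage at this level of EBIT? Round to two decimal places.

Interest = £617,000.00.
Pre-tax preferred-dividend burden = £38,000 ÷ (1 − 0.27) = £52,054.79.
DFL = EBIT ÷ [EBIT − I − D_p/(1−t)] = £1,072,000 ÷ [£1,072,000 − £617,000.00 − £52,054.79] = £1,072,000 ÷ £402,945.21 = 2.6604.

2.66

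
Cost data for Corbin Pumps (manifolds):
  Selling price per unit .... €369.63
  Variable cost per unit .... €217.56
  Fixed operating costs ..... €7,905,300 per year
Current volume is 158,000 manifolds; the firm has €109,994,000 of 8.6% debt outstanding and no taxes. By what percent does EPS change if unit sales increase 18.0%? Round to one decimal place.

+64.9%

At 158,000 units, contribution = 158,000 × €152.07 = €24,027,060.00.
Subtracting fixed costs: EBIT = €24,027,060.00 − €7,905,300 = €16,121,760.00.
Interest = €9,459,484.00, so EBIT − I = €6,662,276.00.
Degree of combined leverage = contribution ÷ (EBIT − I) = €24,027,060.00 ÷ €6,662,276.00 = 3.6064.
EPS therefore changes by 3.6064 × (+18.0%) = +64.9%.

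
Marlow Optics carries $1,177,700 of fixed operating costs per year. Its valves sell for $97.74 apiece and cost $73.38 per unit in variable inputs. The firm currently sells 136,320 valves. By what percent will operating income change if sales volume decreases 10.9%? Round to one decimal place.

Total contribution margin = 136,320 × $24.36 = $3,320,755.20.
EBIT = $3,320,755.20 − $1,177,700 = $2,143,055.20.
DOL = contribution ÷ EBIT = $3,320,755.20 ÷ $2,143,055.20 = 1.5495.
%ΔEBIT = DOL × %ΔSales = 1.5495 × -10.9% = -16.9%.

-16.9%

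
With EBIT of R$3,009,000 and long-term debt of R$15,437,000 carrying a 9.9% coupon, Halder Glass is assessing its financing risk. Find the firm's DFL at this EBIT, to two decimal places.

Annual interest charges come to R$1,528,263.00.
DFL = EBIT ÷ (EBIT − I) = R$3,009,000 ÷ (R$3,009,000 − R$1,528,263.00) = R$3,009,000 ÷ R$1,480,737.00 = 2.0321.

2.03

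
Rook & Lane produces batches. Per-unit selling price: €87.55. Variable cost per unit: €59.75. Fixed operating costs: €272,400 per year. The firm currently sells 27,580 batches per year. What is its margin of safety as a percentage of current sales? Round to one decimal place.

Contribution margin per unit = €87.55 − €59.75 = €27.80. Break-even units = €272,400 ÷ €27.80 = 9,798.56; break-even revenue = 9,798.56 × €87.55 = €857,864.03.
Actual sales revenue = 27,580 × €87.55 = €2,414,629.00.
Margin of safety = (€2,414,629.00 − €857,864.03) ÷ €2,414,629.00 = 64.5%.

64.5%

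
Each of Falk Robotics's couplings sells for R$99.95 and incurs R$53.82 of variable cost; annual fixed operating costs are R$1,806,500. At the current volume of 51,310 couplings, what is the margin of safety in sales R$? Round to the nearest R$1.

R$1,214,286

Contribution margin per unit = R$99.95 − R$53.82 = R$46.13. Break-even units = R$1,806,500 ÷ R$46.13 = 39,161.07; break-even revenue = 39,161.07 × R$99.95 = R$3,914,148.60.
Current sales = 51,310 × R$99.95 = R$5,128,434.50.
Margin of safety = R$5,128,434.50 − R$3,914,148.60 = R$1,214,286.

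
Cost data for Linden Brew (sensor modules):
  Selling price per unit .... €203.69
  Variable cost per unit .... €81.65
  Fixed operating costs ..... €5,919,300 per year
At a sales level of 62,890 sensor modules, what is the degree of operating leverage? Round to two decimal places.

Contribution at this volume is 62,890 × €122.04 = €7,675,095.60.
Subtracting fixed costs: EBIT = €7,675,095.60 − €5,919,300 = €1,755,795.60.
DOL = contribution ÷ EBIT = €7,675,095.60 ÷ €1,755,795.60 = 4.3713.

4.37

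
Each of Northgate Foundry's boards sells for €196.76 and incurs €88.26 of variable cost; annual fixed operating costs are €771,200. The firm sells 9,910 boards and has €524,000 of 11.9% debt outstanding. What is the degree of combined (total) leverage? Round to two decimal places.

4.45

At 9,910 units, contribution = 9,910 × €108.50 = €1,075,235.00.
EBIT = €1,075,235.00 − €771,200 = €304,035.00. Interest = €62,356.00, so EBIT − I = €241,679.00.
Degree of total leverage = total CM / (EBIT − interest) = €1,075,235.00 / €241,679.00 = 4.4490.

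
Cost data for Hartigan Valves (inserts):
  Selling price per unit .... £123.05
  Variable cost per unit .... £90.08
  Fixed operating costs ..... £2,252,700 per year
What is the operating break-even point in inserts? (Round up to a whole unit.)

Each unit contributes £123.05 − £90.08 = £32.97.
Break-even Q = £2,252,700 / £32.97 = 68,325.75 → 68,326 inserts.

68,326 inserts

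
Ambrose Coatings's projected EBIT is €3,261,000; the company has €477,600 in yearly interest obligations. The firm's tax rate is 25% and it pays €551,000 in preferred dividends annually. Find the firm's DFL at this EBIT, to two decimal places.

1.59

Annual interest charges come to €477,600.00.
Preferred dividends grossed up pre-tax: €551,000 / (1 − 0.25) = €734,666.67.
DFL = EBIT ÷ [EBIT − I − D_p/(1−t)] = €3,261,000 ÷ [€3,261,000 − €477,600.00 − €734,666.67] = €3,261,000 ÷ €2,048,733.33 = 1.5917.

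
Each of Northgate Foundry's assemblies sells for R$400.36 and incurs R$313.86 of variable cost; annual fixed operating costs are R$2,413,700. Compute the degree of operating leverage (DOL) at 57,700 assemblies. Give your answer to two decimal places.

Contribution at this volume is 57,700 × R$86.50 = R$4,991,050.00.
Operating income = contribution − fixed costs = R$4,991,050.00 − R$2,413,700 = R$2,577,350.00.
DOL = contribution ÷ EBIT = R$4,991,050.00 ÷ R$2,577,350.00 = 1.9365.

1.94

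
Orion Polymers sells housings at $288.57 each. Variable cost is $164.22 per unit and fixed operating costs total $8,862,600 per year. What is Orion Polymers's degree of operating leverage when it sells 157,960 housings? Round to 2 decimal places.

1.82

Total contribution margin = 157,960 × $124.35 = $19,642,326.00.
Operating income = contribution − fixed costs = $19,642,326.00 − $8,862,600 = $10,779,726.00.
DOL = contribution ÷ EBIT = $19,642,326.00 ÷ $10,779,726.00 = 1.8222.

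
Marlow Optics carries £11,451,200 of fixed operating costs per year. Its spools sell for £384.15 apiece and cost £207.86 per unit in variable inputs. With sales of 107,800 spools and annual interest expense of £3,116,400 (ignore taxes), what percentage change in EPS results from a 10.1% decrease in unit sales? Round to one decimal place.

-43.3%

Total contribution margin = 107,800 × £176.29 = £19,004,062.00.
EBIT = £19,004,062.00 − £11,451,200 = £7,552,862.00.
After interest of £3,116,400.00, pre-tax earnings = £4,436,462.00.
DCL = total CM / (EBIT − I) = £19,004,062.00 / £4,436,462.00 = 4.2836.
%ΔEPS = DCL × %ΔSales = 4.2836 × -10.1% = -43.3%.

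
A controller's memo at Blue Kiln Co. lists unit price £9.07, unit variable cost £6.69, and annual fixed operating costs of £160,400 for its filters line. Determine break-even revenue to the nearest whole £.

Contribution margin per unit = £9.07 − £6.69 = £2.38, a CM ratio of £2.38 ÷ £9.07 = 0.2624.
Break-even revenue = fixed costs × price ÷ CM = £160,400 × £9.07 ÷ £2.38 = £611,272.

£611,272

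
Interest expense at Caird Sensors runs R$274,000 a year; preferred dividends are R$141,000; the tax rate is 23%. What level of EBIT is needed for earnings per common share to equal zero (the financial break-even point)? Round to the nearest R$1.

R$457,117

Grossing the preferred dividend up to pre-tax terms: R$141,000 / (1 − 0.23) = R$183,116.88.
Financial break-even EBIT = interest + D_p ÷ (1 − t) = R$274,000 + R$183,116.88 = R$457,116.88.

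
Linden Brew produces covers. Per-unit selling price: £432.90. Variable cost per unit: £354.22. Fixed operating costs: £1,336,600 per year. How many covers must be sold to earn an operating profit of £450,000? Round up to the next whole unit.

22,708 covers

Unit CM = price − variable cost = £432.90 − £354.22 = £78.68.
Need Q such that Q × £78.68 − £1,336,600 = £450,000, i.e. Q = £1,786,600 / £78.68 = 22,707.17 → 22,708.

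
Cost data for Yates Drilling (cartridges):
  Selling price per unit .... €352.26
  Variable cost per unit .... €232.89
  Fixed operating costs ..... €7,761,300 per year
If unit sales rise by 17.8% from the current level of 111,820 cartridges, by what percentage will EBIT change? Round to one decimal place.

+42.5%

At 111,820 units, contribution = 111,820 × €119.37 = €13,347,953.40.
EBIT = €13,347,953.40 − €7,761,300 = €5,586,653.40.
So DOL = total CM / EBIT = €13,347,953.40 / €5,586,653.40 = 2.3893.
So EBIT moves 2.3893 × (+17.8%) = +42.5%.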